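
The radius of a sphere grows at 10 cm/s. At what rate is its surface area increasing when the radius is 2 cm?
160π cm²/s

S = 4πr²
dS/dt = dS/dr · dr/dt = 8πr · 10
At r = 2: dS/dt = 160π cm²/s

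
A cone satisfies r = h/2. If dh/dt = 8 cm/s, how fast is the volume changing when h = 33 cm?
2178π cm³/s

V = (1/3)π(h/2)²h = πh³/12
dV/dt = πh²/4 · 8
At h = 33: dV/dt = 2178π cm³/s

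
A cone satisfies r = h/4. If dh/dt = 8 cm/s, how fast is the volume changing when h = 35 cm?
1225π/2 cm³/s

V = (1/3)π(h/4)²h = πh³/48
dV/dt = πh²/16 · 8
At h = 35: dV/dt = 1225π/2 cm³/s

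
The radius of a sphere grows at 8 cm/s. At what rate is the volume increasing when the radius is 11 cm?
3872π cm³/s

V = (4/3)πr³
dV/dt = dV/dr · dr/dt = 4πr² · 8
At r = 11: dV/dt = 3872π cm³/s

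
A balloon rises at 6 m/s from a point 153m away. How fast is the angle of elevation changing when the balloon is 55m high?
0.034728 rad/s

tan(θ) = y/153
sec²(θ) · dθ/dt = (1/153) · dy/dt
dθ/dt = cos²(θ)/153 · 6 = 153/(153² + 55²) · 6
dθ/dt = 0.034728 rad/s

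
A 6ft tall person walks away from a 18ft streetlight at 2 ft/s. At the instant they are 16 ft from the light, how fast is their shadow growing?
1 ft/s

By similar triangles: 18/(x+s) = 6/s
Solving: s = 6x/12
ds/dt = 6/12 · dx/dt = 1/2 · 2 = 1 ft/s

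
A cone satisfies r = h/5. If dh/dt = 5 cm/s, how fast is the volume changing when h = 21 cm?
441π/5 cm³/s

V = (1/3)π(h/5)²h = πh³/75
dV/dt = πh²/25 · 5
At h = 21: dV/dt = 441π/5 cm³/s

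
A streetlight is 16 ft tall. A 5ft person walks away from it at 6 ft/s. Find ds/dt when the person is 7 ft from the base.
30/11 ft/s

By similar triangles: 16/(x+s) = 5/s
Solving: s = 5x/11
ds/dt = 5/11 · dx/dt = 5/11 · 6 = 30/11 ft/s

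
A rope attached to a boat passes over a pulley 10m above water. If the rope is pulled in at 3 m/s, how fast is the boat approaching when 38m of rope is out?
19√21/28 ≈ 3.11 m/s

rope² = x² + 10²
x = √(38² - 10²) = 8√21
dx/dt = (rope/x) · d(rope)/dt = (38/(8√21)) · (-3) = -19√21/28 m/s
The boat approaches at 19√21/28 ≈ 3.11 m/s.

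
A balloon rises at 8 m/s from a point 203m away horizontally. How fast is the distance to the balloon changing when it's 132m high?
1056√58633/58633 ≈ 4.361 m/s

z² = 203² + y²
z = √(203² + 132²) = √58633
dz/dt = y/z · dy/dt = 132/√58633 · 8 = 1056√58633/58633 ≈ 4.361 m/s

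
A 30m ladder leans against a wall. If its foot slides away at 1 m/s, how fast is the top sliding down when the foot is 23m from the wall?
23√371/371 ≈ 1.194 m/s

x² + y² = 30²
2x·dx/dt + 2y·dy/dt = 0
dy/dt = -x/y · dx/dt = -23/√371 · 1 = -23√371/371 m/s
The top is descending at 23√371/371 ≈ 1.194 m/s.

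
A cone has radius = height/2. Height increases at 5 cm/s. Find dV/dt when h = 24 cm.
720π cm³/s

V = (1/3)π(h/2)²h = πh³/12
dV/dt = πh²/4 · 5
At h = 24: dV/dt = 720π cm³/s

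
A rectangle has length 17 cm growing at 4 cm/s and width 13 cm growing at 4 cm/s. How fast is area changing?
120 cm²/s

A = lw
dA/dt = w·dl/dt + l·dw/dt = 13·4 + 17·4 = 120 cm²/s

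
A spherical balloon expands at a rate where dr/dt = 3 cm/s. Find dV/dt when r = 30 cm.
10800π cm³/s

V = (4/3)πr³
dV/dt = dV/dr · dr/dt = 4πr² · 3
At r = 30: dV/dt = 10800π cm³/s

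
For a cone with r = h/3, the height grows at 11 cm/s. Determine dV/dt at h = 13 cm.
1859π/9 cm³/s

V = (1/3)π(h/3)²h = πh³/27
dV/dt = πh²/9 · 11
At h = 13: dV/dt = 1859π/9 cm³/s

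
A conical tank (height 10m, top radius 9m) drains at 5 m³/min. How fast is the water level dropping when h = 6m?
125/(729π) ≈ 0.05458 m/min

r/h = 9/10, so r = (9/10)h
V = (1/3)πr²h = (1/3)π((9/10)h)²h = (27/100)πh³
dV/dh = (81/100)πh²
dh/dt = (dV/dt)/(dV/dh) = -5/((81/100)π·6²) = -125/(729π) m/min
The level is dropping at 125/(729π) ≈ 0.05458 m/min.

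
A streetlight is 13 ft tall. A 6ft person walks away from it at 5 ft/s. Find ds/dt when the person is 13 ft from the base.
30/7 ft/s

By similar triangles: 13/(x+s) = 6/s
Solving: s = 6x/7
ds/dt = 6/7 · dx/dt = 6/7 · 5 = 30/7 ft/s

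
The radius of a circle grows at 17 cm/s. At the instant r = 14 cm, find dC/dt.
34π cm/s

C = 2πr
dC/dt = 2π · dr/dt = 2π · 17 = 34π cm/s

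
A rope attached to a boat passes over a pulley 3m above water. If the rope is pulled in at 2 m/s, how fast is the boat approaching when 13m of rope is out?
13√10/20 ≈ 2.055 m/s

rope² = x² + 3²
x = √(13² - 3²) = 4√10
dx/dt = (rope/x) · d(rope)/dt = (13/(4√10)) · (-2) = -13√10/20 m/s
The boat approaches at 13√10/20 ≈ 2.055 m/s.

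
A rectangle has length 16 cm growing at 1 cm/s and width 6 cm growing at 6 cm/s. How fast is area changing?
102 cm²/s

A = lw
dA/dt = w·dl/dt + l·dw/dt = 6·1 + 16·6 = 102 cm²/s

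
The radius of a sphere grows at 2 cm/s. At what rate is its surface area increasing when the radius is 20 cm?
320π cm²/s

S = 4πr²
dS/dt = dS/dr · dr/dt = 8πr · 2
At r = 20: dS/dt = 320π cm²/s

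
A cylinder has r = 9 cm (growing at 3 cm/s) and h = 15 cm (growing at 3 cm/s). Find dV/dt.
1053π cm³/s

V = πr²h
dV/dt = 2πrh·dr/dt + πr²·dh/dt
= 2π(9)(15)(3) + π(9)²(3)
= 1053π cm³/s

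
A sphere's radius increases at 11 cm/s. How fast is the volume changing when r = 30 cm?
39600π cm³/s

V = (4/3)πr³
dV/dt = dV/dr · dr/dt = 4πr² · 11
At r = 30: dV/dt = 39600π cm³/s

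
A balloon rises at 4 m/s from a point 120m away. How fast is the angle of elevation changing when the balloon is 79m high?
0.023255 rad/s

tan(θ) = y/120
sec²(θ) · dθ/dt = (1/120) · dy/dt
dθ/dt = cos²(θ)/120 · 4 = 120/(120² + 79²) · 4
dθ/dt = 0.023255 rad/s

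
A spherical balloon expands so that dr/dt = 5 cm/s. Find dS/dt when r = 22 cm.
880π cm²/s

S = 4πr²
dS/dt = dS/dr · dr/dt = 8πr · 5
At r = 22: dS/dt = 880π cm²/s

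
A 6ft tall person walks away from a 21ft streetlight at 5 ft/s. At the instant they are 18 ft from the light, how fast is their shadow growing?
2 ft/s

By similar triangles: 21/(x+s) = 6/s
Solving: s = 6x/15
ds/dt = 6/15 · dx/dt = 2/5 · 5 = 2 ft/s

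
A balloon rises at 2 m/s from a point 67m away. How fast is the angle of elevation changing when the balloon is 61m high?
0.016322 rad/s

tan(θ) = y/67
sec²(θ) · dθ/dt = (1/67) · dy/dt
dθ/dt = cos²(θ)/67 · 2 = 67/(67² + 61²) · 2
dθ/dt = 0.016322 rad/s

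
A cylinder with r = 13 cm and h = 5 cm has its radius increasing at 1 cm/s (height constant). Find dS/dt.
62π cm²/s

S = 2πrh + 2πr² (lateral + bases)
dS/dt = (2πh + 4πr)·dr/dt = (2π·5 + 4π·13)·1
= 62π cm²/s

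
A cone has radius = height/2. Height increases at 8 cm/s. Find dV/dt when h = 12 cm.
288π cm³/s

V = (1/3)π(h/2)²h = πh³/12
dV/dt = πh²/4 · 8
At h = 12: dV/dt = 288π cm³/s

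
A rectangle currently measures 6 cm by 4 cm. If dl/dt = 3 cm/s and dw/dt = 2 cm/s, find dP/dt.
10 cm/s

P = 2(l + w)
dP/dt = 2(dl/dt + dw/dt) = 2(3 + 2) = 10 cm/s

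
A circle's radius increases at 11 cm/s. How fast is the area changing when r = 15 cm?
330π cm²/s

A = πr²
dA/dt = 2πr · dr/dt = 2π(15)(11) = 330π cm²/s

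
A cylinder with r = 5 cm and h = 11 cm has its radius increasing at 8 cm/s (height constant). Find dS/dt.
336π cm²/s

S = 2πrh + 2πr² (lateral + bases)
dS/dt = (2πh + 4πr)·dr/dt = (2π·11 + 4π·5)·8
= 336π cm²/s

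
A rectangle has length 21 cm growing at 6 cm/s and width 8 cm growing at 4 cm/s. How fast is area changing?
132 cm²/s

A = lw
dA/dt = w·dl/dt + l·dw/dt = 8·6 + 21·4 = 132 cm²/s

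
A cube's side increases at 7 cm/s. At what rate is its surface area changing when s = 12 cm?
1008 cm²/s

A = 6s²
dA/dt = 12s · ds/dt = 12·12·7 = 1008 cm²/s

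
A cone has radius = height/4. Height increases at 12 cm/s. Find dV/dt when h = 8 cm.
48π cm³/s

V = (1/3)π(h/4)²h = πh³/48
dV/dt = πh²/16 · 12
At h = 8: dV/dt = 48π cm³/s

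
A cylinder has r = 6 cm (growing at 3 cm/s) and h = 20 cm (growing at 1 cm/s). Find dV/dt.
756π cm³/s

V = πr²h
dV/dt = 2πrh·dr/dt + πr²·dh/dt
= 2π(6)(20)(3) + π(6)²(1)
= 756π cm³/s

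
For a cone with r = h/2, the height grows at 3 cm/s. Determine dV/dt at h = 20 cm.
300π cm³/s

V = (1/3)π(h/2)²h = πh³/12
dV/dt = πh²/4 · 3
At h = 20: dV/dt = 300π cm³/s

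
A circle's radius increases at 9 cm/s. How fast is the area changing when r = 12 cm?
216π cm²/s

A = πr²
dA/dt = 2πr · dr/dt = 2π(12)(9) = 216π cm²/s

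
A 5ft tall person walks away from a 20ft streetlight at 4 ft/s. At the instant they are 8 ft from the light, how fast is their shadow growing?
4/3 ft/s

By similar triangles: 20/(x+s) = 5/s
Solving: s = 5x/15
ds/dt = 5/15 · dx/dt = 1/3 · 4 = 4/3 ft/s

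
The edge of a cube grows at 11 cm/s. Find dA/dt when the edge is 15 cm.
1980 cm²/s

A = 6s²
dA/dt = 12s · ds/dt = 12·15·11 = 1980 cm²/s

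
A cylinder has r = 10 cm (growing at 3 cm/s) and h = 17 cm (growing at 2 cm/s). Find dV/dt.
1220π cm³/s

V = πr²h
dV/dt = 2πrh·dr/dt + πr²·dh/dt
= 2π(10)(17)(3) + π(10)²(2)
= 1220π cm³/s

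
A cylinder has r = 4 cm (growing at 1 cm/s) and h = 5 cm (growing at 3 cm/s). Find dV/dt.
88π cm³/s

V = πr²h
dV/dt = 2πrh·dr/dt + πr²·dh/dt
= 2π(4)(5)(1) + π(4)²(3)
= 88π cm³/s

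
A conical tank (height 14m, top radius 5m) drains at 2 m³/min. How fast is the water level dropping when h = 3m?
392/(225π) ≈ 0.5546 m/min

r/h = 5/14, so r = (5/14)h
V = (1/3)πr²h = (1/3)π((5/14)h)²h = (25/588)πh³
dV/dh = (25/196)πh²
dh/dt = (dV/dt)/(dV/dh) = -2/((25/196)π·3²) = -392/(225π) m/min
The level is dropping at 392/(225π) ≈ 0.5546 m/min.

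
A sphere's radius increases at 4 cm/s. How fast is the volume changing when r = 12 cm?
2304π cm³/s

V = (4/3)πr³
dV/dt = dV/dr · dr/dt = 4πr² · 4
At r = 12: dV/dt = 2304π cm³/s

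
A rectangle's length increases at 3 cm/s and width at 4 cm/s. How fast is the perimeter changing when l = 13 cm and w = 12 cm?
14 cm/s

P = 2(l + w)
dP/dt = 2(dl/dt + dw/dt) = 2(3 + 4) = 14 cm/s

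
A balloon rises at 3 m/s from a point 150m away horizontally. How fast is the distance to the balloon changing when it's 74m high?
111√6994/6994 ≈ 1.327 m/s

z² = 150² + y²
z = √(150² + 74²) = 2√6994
dz/dt = y/z · dy/dt = 74/(2√6994) · 3 = 111√6994/6994 ≈ 1.327 m/s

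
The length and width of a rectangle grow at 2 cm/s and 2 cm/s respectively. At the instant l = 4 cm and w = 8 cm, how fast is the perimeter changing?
8 cm/s

P = 2(l + w)
dP/dt = 2(dl/dt + dw/dt) = 2(2 + 2) = 8 cm/s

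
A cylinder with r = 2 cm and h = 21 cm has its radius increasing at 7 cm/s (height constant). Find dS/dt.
350π cm²/s

S = 2πrh + 2πr² (lateral + bases)
dS/dt = (2πh + 4πr)·dr/dt = (2π·21 + 4π·2)·7
= 350π cm²/s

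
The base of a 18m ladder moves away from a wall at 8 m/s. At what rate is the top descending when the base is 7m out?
56√11/55 ≈ 3.377 m/s

x² + y² = 18²
2x·dx/dt + 2y·dy/dt = 0
dy/dt = -x/y · dx/dt = -7/(5√11) · 8 = -56√11/55 m/s
The top is descending at 56√11/55 ≈ 3.377 m/s.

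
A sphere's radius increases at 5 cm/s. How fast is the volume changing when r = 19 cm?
7220π cm³/s

V = (4/3)πr³
dV/dt = dV/dr · dr/dt = 4πr² · 5
At r = 19: dV/dt = 7220π cm³/s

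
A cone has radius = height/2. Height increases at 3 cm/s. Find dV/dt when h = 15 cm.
675π/4 cm³/s

V = (1/3)π(h/2)²h = πh³/12
dV/dt = πh²/4 · 3
At h = 15: dV/dt = 675π/4 cm³/s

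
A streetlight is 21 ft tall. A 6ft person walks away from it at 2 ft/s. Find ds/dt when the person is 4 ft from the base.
4/5 ft/s

By similar triangles: 21/(x+s) = 6/s
Solving: s = 6x/15
ds/dt = 6/15 · dx/dt = 2/5 · 2 = 4/5 ft/s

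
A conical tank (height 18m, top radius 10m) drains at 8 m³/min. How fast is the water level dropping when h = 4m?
81/(50π) ≈ 0.5157 m/min

r/h = 10/18, so r = (5/9)h
V = (1/3)πr²h = (1/3)π((5/9)h)²h = (25/243)πh³
dV/dh = (25/81)πh²
dh/dt = (dV/dt)/(dV/dh) = -8/((25/81)π·4²) = -81/(50π) m/min
The level is dropping at 81/(50π) ≈ 0.5157 m/min.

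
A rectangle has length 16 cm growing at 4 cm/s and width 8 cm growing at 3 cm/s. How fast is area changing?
80 cm²/s

A = lw
dA/dt = w·dl/dt + l·dw/dt = 8·4 + 16·3 = 80 cm²/s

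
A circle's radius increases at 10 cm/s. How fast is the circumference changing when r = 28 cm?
20π cm/s

C = 2πr
dC/dt = 2π · dr/dt = 2π · 10 = 20π cm/s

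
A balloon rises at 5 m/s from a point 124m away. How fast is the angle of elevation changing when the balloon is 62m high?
0.032258 rad/s

tan(θ) = y/124
sec²(θ) · dθ/dt = (1/124) · dy/dt
dθ/dt = cos²(θ)/124 · 5 = 124/(124² + 62²) · 5
dθ/dt = 0.032258 rad/s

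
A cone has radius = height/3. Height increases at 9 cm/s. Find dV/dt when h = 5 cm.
25π cm³/s

V = (1/3)π(h/3)²h = πh³/27
dV/dt = πh²/9 · 9
At h = 5: dV/dt = 25π cm³/s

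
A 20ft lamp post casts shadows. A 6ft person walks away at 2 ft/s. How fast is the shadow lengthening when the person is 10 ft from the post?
6/7 ft/s

By similar triangles: 20/(x+s) = 6/s
Solving: s = 6x/14
ds/dt = 6/14 · dx/dt = 3/7 · 2 = 6/7 ft/s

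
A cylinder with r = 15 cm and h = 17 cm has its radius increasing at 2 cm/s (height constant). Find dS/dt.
188π cm²/s

S = 2πrh + 2πr² (lateral + bases)
dS/dt = (2πh + 4πr)·dr/dt = (2π·17 + 4π·15)·2
= 188π cm²/s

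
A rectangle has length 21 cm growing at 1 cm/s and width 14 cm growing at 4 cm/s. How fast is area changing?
98 cm²/s

A = lw
dA/dt = w·dl/dt + l·dw/dt = 14·1 + 21·4 = 98 cm²/s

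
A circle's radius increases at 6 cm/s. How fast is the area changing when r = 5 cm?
60π cm²/s

A = πr²
dA/dt = 2πr · dr/dt = 2π(5)(6) = 60π cm²/s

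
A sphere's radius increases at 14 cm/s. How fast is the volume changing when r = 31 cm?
53816π cm³/s

V = (4/3)πr³
dV/dt = dV/dr · dr/dt = 4πr² · 14
At r = 31: dV/dt = 53816π cm³/s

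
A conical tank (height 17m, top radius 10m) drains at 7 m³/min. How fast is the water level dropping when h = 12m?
2023/(14400π) ≈ 0.04472 m/min

r/h = 10/17, so r = (10/17)h
V = (1/3)πr²h = (1/3)π((10/17)h)²h = (100/867)πh³
dV/dh = (100/289)πh²
dh/dt = (dV/dt)/(dV/dh) = -7/((100/289)π·12²) = -2023/(14400π) m/min
The level is dropping at 2023/(14400π) ≈ 0.04472 m/min.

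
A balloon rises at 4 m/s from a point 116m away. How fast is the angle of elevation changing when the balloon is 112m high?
0.017846 rad/s

tan(θ) = y/116
sec²(θ) · dθ/dt = (1/116) · dy/dt
dθ/dt = cos²(θ)/116 · 4 = 116/(116² + 112²) · 4
dθ/dt = 0.017846 rad/s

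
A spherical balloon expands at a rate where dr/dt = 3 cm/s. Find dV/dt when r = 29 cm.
10092π cm³/s

V = (4/3)πr³
dV/dt = dV/dr · dr/dt = 4πr² · 3
At r = 29: dV/dt = 10092π cm³/s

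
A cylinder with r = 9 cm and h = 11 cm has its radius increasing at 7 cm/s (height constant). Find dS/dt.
406π cm²/s

S = 2πrh + 2πr² (lateral + bases)
dS/dt = (2πh + 4πr)·dr/dt = (2π·11 + 4π·9)·7
= 406π cm²/s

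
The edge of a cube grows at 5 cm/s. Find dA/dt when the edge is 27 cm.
1620 cm²/s

A = 6s²
dA/dt = 12s · ds/dt = 12·27·5 = 1620 cm²/s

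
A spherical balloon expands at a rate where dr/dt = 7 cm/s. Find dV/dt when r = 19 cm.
10108π cm³/s

V = (4/3)πr³
dV/dt = dV/dr · dr/dt = 4πr² · 7
At r = 19: dV/dt = 10108π cm³/s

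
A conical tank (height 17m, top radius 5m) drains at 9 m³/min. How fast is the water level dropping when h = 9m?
289/(225π) ≈ 0.4089 m/min

r/h = 5/17, so r = (5/17)h
V = (1/3)πr²h = (1/3)π((5/17)h)²h = (25/867)πh³
dV/dh = (25/289)πh²
dh/dt = (dV/dt)/(dV/dh) = -9/((25/289)π·9²) = -289/(225π) m/min
The level is dropping at 289/(225π) ≈ 0.4089 m/min.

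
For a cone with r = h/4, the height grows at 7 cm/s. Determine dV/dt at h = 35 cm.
8575π/16 cm³/s

V = (1/3)π(h/4)²h = πh³/48
dV/dt = πh²/16 · 7
At h = 35: dV/dt = 8575π/16 cm³/s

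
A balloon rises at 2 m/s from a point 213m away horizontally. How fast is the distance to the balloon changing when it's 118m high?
236√59293/59293 ≈ 0.9692 m/s

z² = 213² + y²
z = √(213² + 118²) = √59293
dz/dt = y/z · dy/dt = 118/√59293 · 2 = 236√59293/59293 ≈ 0.9692 m/s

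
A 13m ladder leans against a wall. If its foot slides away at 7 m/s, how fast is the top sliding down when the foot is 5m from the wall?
35/12 ≈ 2.917 m/s

x² + y² = 13²
2x·dx/dt + 2y·dy/dt = 0
dy/dt = -x/y · dx/dt = -5/12 · 7 = -35/12 m/s
The top is descending at 35/12 ≈ 2.917 m/s.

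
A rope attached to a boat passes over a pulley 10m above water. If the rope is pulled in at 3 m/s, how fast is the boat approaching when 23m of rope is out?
23√429/143 ≈ 3.331 m/s

rope² = x² + 10²
x = √(23² - 10²) = √429
dx/dt = (rope/x) · d(rope)/dt = (23/√429) · (-3) = -23√429/143 m/s
The boat approaches at 23√429/143 ≈ 3.331 m/s.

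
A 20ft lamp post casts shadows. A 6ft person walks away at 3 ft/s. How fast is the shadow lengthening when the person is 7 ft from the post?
9/7 ft/s

By similar triangles: 20/(x+s) = 6/s
Solving: s = 6x/14
ds/dt = 6/14 · dx/dt = 3/7 · 3 = 9/7 ft/s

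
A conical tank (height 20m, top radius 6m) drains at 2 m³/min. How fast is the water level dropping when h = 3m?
200/(81π) ≈ 0.786 m/min

r/h = 6/20, so r = (3/10)h
V = (1/3)πr²h = (1/3)π((3/10)h)²h = (3/100)πh³
dV/dh = (9/100)πh²
dh/dt = (dV/dt)/(dV/dh) = -2/((9/100)π·3²) = -200/(81π) m/min
The level is dropping at 200/(81π) ≈ 0.786 m/min.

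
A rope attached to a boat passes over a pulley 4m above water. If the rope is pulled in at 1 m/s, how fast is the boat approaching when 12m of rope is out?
3√2/4 ≈ 1.061 m/s

rope² = x² + 4²
x = √(12² - 4²) = 8√2
dx/dt = (rope/x) · d(rope)/dt = (12/(8√2)) · (-1) = -3√2/4 m/s
The boat approaches at 3√2/4 ≈ 1.061 m/s.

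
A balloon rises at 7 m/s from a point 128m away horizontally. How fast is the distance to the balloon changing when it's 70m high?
245√5321/5321 ≈ 3.359 m/s

z² = 128² + y²
z = √(128² + 70²) = 2√5321
dz/dt = y/z · dy/dt = 70/(2√5321) · 7 = 245√5321/5321 ≈ 3.359 m/s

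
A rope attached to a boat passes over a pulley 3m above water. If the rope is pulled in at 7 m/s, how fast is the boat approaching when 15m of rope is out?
35√6/12 ≈ 7.144 m/s

rope² = x² + 3²
x = √(15² - 3²) = 6√6
dx/dt = (rope/x) · d(rope)/dt = (15/(6√6)) · (-7) = -35√6/12 m/s
The boat approaches at 35√6/12 ≈ 7.144 m/s.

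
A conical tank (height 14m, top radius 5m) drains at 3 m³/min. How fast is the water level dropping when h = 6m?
49/(75π) ≈ 0.208 m/min

r/h = 5/14, so r = (5/14)h
V = (1/3)πr²h = (1/3)π((5/14)h)²h = (25/588)πh³
dV/dh = (25/196)πh²
dh/dt = (dV/dt)/(dV/dh) = -3/((25/196)π·6²) = -49/(75π) m/min
The level is dropping at 49/(75π) ≈ 0.208 m/min.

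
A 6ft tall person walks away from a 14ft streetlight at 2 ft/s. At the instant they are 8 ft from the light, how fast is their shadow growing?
3/2 ft/s

By similar triangles: 14/(x+s) = 6/s
Solving: s = 6x/8
ds/dt = 6/8 · dx/dt = 3/4 · 2 = 3/2 ft/s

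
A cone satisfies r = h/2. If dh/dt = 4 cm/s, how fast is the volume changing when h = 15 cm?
225π cm³/s

V = (1/3)π(h/2)²h = πh³/12
dV/dt = πh²/4 · 4
At h = 15: dV/dt = 225π cm³/s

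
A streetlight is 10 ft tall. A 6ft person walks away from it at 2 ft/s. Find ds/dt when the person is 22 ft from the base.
3 ft/s

By similar triangles: 10/(x+s) = 6/s
Solving: s = 6x/4
ds/dt = 6/4 · dx/dt = 3/2 · 2 = 3 ft/s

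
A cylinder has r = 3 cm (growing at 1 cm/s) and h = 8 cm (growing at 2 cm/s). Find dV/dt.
66π cm³/s

V = πr²h
dV/dt = 2πrh·dr/dt + πr²·dh/dt
= 2π(3)(8)(1) + π(3)²(2)
= 66π cm³/s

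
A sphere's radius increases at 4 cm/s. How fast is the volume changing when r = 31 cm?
15376π cm³/s

V = (4/3)πr³
dV/dt = dV/dr · dr/dt = 4πr² · 4
At r = 31: dV/dt = 15376π cm³/s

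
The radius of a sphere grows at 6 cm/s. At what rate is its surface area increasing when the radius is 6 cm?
288π cm²/s

S = 4πr²
dS/dt = dS/dr · dr/dt = 8πr · 6
At r = 6: dS/dt = 288π cm²/s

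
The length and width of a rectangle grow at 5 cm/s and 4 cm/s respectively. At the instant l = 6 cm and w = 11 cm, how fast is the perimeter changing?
18 cm/s

P = 2(l + w)
dP/dt = 2(dl/dt + dw/dt) = 2(5 + 4) = 18 cm/s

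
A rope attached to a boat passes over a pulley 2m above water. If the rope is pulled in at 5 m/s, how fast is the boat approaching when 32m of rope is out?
16√255/51 ≈ 5.01 m/s

rope² = x² + 2²
x = √(32² - 2²) = 2√255
dx/dt = (rope/x) · d(rope)/dt = (32/(2√255)) · (-5) = -16√255/51 m/s
The boat approaches at 16√255/51 ≈ 5.01 m/s.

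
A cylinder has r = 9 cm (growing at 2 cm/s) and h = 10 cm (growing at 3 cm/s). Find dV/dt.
603π cm³/s

V = πr²h
dV/dt = 2πrh·dr/dt + πr²·dh/dt
= 2π(9)(10)(2) + π(9)²(3)
= 603π cm³/s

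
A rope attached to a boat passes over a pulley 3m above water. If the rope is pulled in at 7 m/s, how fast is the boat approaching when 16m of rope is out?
112√247/247 ≈ 7.126 m/s

rope² = x² + 3²
x = √(16² - 3²) = √247
dx/dt = (rope/x) · d(rope)/dt = (16/√247) · (-7) = -112√247/247 m/s
The boat approaches at 112√247/247 ≈ 7.126 m/s.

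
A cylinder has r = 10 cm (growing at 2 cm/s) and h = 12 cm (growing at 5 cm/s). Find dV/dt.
980π cm³/s

V = πr²h
dV/dt = 2πrh·dr/dt + πr²·dh/dt
= 2π(10)(12)(2) + π(10)²(5)
= 980π cm³/s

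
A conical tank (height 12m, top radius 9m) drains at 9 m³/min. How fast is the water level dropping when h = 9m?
16/(81π) ≈ 0.06288 m/min

r/h = 9/12, so r = (3/4)h
V = (1/3)πr²h = (1/3)π((3/4)h)²h = (3/16)πh³
dV/dh = (9/16)πh²
dh/dt = (dV/dt)/(dV/dh) = -9/((9/16)π·9²) = -16/(81π) m/min
The level is dropping at 16/(81π) ≈ 0.06288 m/min.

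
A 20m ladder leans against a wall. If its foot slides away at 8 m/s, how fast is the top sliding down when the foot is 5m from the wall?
8√15/15 ≈ 2.066 m/s

x² + y² = 20²
2x·dx/dt + 2y·dy/dt = 0
dy/dt = -x/y · dx/dt = -5/(5√15) · 8 = -8√15/15 m/s
The top is descending at 8√15/15 ≈ 2.066 m/s.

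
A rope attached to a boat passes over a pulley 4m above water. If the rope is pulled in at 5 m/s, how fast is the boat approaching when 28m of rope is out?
35√3/12 ≈ 5.052 m/s

rope² = x² + 4²
x = √(28² - 4²) = 16√3
dx/dt = (rope/x) · d(rope)/dt = (28/(16√3)) · (-5) = -35√3/12 m/s
The boat approaches at 35√3/12 ≈ 5.052 m/s.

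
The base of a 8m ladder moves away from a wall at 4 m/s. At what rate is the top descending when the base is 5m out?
20√39/39 ≈ 3.203 m/s

x² + y² = 8²
2x·dx/dt + 2y·dy/dt = 0
dy/dt = -x/y · dx/dt = -5/√39 · 4 = -20√39/39 m/s
The top is descending at 20√39/39 ≈ 3.203 m/s.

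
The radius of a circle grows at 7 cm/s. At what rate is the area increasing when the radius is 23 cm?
322π cm²/s

A = πr²
dA/dt = 2πr · dr/dt = 2π(23)(7) = 322π cm²/s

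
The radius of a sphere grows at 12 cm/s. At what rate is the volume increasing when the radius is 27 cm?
34992π cm³/s

V = (4/3)πr³
dV/dt = dV/dr · dr/dt = 4πr² · 12
At r = 27: dV/dt = 34992π cm³/s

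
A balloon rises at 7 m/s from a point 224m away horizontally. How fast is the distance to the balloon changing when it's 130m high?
455√16769/16769 ≈ 3.514 m/s

z² = 224² + y²
z = √(224² + 130²) = 2√16769
dz/dt = y/z · dy/dt = 130/(2√16769) · 7 = 455√16769/16769 ≈ 3.514 m/s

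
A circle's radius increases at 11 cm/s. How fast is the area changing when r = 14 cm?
308π cm²/s

A = πr²
dA/dt = 2πr · dr/dt = 2π(14)(11) = 308π cm²/s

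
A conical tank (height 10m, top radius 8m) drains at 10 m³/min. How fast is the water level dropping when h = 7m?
125/(392π) ≈ 0.1015 m/min

r/h = 8/10, so r = (4/5)h
V = (1/3)πr²h = (1/3)π((4/5)h)²h = (16/75)πh³
dV/dh = (16/25)πh²
dh/dt = (dV/dt)/(dV/dh) = -10/((16/25)π·7²) = -125/(392π) m/min
The level is dropping at 125/(392π) ≈ 0.1015 m/min.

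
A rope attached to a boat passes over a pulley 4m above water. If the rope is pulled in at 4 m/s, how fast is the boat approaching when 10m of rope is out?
20√21/21 ≈ 4.364 m/s

rope² = x² + 4²
x = √(10² - 4²) = 2√21
dx/dt = (rope/x) · d(rope)/dt = (10/(2√21)) · (-4) = -20√21/21 m/s
The boat approaches at 20√21/21 ≈ 4.364 m/s.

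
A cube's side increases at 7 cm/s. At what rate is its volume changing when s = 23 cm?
11109 cm³/s

V = s³
dV/dt = 3s² · ds/dt = 3·23²·7 = 11109 cm³/s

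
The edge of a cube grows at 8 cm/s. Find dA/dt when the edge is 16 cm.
1536 cm²/s

A = 6s²
dA/dt = 12s · ds/dt = 12·16·8 = 1536 cm²/s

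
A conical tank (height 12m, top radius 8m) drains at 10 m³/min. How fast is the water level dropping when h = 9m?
5/(18π) ≈ 0.08842 m/min

r/h = 8/12, so r = (2/3)h
V = (1/3)πr²h = (1/3)π((2/3)h)²h = (4/27)πh³
dV/dh = (4/9)πh²
dh/dt = (dV/dt)/(dV/dh) = -10/((4/9)π·9²) = -5/(18π) m/min
The level is dropping at 5/(18π) ≈ 0.08842 m/min.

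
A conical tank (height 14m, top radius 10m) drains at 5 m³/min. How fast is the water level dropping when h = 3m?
49/(45π) ≈ 0.3466 m/min

r/h = 10/14, so r = (5/7)h
V = (1/3)πr²h = (1/3)π((5/7)h)²h = (25/147)πh³
dV/dh = (25/49)πh²
dh/dt = (dV/dt)/(dV/dh) = -5/((25/49)π·3²) = -49/(45π) m/min
The level is dropping at 49/(45π) ≈ 0.3466 m/min.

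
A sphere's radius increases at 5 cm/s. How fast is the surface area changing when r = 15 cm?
600π cm²/s

S = 4πr²
dS/dt = dS/dr · dr/dt = 8πr · 5
At r = 15: dS/dt = 600π cm²/s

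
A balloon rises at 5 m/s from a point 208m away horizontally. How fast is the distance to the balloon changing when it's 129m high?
129√59905/11981 ≈ 2.635 m/s

z² = 208² + y²
z = √(208² + 129²) = √59905
dz/dt = y/z · dy/dt = 129/√59905 · 5 = 129√59905/11981 ≈ 2.635 m/s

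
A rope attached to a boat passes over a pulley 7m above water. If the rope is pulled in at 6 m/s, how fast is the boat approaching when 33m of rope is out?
99√65/130 ≈ 6.14 m/s

rope² = x² + 7²
x = √(33² - 7²) = 4√65
dx/dt = (rope/x) · d(rope)/dt = (33/(4√65)) · (-6) = -99√65/130 m/s
The boat approaches at 99√65/130 ≈ 6.14 m/s.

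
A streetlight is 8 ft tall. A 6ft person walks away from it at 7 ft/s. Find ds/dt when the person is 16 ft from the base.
21 ft/s

By similar triangles: 8/(x+s) = 6/s
Solving: s = 6x/2
ds/dt = 6/2 · dx/dt = 3 · 7 = 21 ft/s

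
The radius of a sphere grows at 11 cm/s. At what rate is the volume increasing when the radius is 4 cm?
704π cm³/s

V = (4/3)πr³
dV/dt = dV/dr · dr/dt = 4πr² · 11
At r = 4: dV/dt = 704π cm³/s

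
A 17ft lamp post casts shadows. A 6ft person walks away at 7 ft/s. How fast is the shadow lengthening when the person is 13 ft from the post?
42/11 ft/s

By similar triangles: 17/(x+s) = 6/s
Solving: s = 6x/11
ds/dt = 6/11 · dx/dt = 6/11 · 7 = 42/11 ft/s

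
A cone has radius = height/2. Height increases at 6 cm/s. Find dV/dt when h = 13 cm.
507π/2 cm³/s

V = (1/3)π(h/2)²h = πh³/12
dV/dt = πh²/4 · 6
At h = 13: dV/dt = 507π/2 cm³/s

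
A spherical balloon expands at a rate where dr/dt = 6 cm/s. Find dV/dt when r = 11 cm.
2904π cm³/s

V = (4/3)πr³
dV/dt = dV/dr · dr/dt = 4πr² · 6
At r = 11: dV/dt = 2904π cm³/s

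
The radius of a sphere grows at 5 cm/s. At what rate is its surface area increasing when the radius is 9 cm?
360π cm²/s

S = 4πr²
dS/dt = dS/dr · dr/dt = 8πr · 5
At r = 9: dS/dt = 360π cm²/s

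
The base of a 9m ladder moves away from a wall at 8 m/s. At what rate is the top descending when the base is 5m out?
10√14/7 ≈ 5.345 m/s

x² + y² = 9²
2x·dx/dt + 2y·dy/dt = 0
dy/dt = -x/y · dx/dt = -5/(2√14) · 8 = -10√14/7 m/s
The top is descending at 10√14/7 ≈ 5.345 m/s.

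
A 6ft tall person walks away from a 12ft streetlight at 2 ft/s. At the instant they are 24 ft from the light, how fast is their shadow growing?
2 ft/s

By similar triangles: 12/(x+s) = 6/s
Solving: s = 6x/6
ds/dt = 6/6 · dx/dt = 1 · 2 = 2 ft/s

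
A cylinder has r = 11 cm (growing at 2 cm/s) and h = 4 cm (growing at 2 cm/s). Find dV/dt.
418π cm³/s

V = πr²h
dV/dt = 2πrh·dr/dt + πr²·dh/dt
= 2π(11)(4)(2) + π(11)²(2)
= 418π cm³/s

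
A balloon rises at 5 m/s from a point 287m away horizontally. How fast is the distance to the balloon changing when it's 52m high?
260√85073/85073 ≈ 0.8914 m/s

z² = 287² + y²
z = √(287² + 52²) = √85073
dz/dt = y/z · dy/dt = 52/√85073 · 5 = 260√85073/85073 ≈ 0.8914 m/s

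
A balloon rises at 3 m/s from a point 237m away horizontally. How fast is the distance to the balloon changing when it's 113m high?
339√68938/68938 ≈ 1.291 m/s

z² = 237² + y²
z = √(237² + 113²) = √68938
dz/dt = y/z · dy/dt = 113/√68938 · 3 = 339√68938/68938 ≈ 1.291 m/s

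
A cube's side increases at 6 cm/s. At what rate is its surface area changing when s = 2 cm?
144 cm²/s

A = 6s²
dA/dt = 12s · ds/dt = 12·2·6 = 144 cm²/s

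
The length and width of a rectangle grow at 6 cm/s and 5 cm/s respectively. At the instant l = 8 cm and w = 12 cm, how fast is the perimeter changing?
22 cm/s

P = 2(l + w)
dP/dt = 2(dl/dt + dw/dt) = 2(6 + 5) = 22 cm/s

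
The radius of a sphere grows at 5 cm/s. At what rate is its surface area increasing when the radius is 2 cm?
80π cm²/s

S = 4πr²
dS/dt = dS/dr · dr/dt = 8πr · 5
At r = 2: dS/dt = 80π cm²/s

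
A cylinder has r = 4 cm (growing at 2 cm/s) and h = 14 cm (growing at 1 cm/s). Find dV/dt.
240π cm³/s

V = πr²h
dV/dt = 2πrh·dr/dt + πr²·dh/dt
= 2π(4)(14)(2) + π(4)²(1)
= 240π cm³/s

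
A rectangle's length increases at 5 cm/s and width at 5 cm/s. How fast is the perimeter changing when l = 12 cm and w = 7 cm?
20 cm/s

P = 2(l + w)
dP/dt = 2(dl/dt + dw/dt) = 2(5 + 5) = 20 cm/s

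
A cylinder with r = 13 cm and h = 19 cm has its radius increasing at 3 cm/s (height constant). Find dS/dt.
270π cm²/s

S = 2πrh + 2πr² (lateral + bases)
dS/dt = (2πh + 4πr)·dr/dt = (2π·19 + 4π·13)·3
= 270π cm²/s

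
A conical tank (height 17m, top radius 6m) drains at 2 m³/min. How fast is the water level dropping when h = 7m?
289/(882π) ≈ 0.1043 m/min

r/h = 6/17, so r = (6/17)h
V = (1/3)πr²h = (1/3)π((6/17)h)²h = (12/289)πh³
dV/dh = (36/289)πh²
dh/dt = (dV/dt)/(dV/dh) = -2/((36/289)π·7²) = -289/(882π) m/min
The level is dropping at 289/(882π) ≈ 0.1043 m/min.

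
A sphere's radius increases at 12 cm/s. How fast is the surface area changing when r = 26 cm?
2496π cm²/s

S = 4πr²
dS/dt = dS/dr · dr/dt = 8πr · 12
At r = 26: dS/dt = 2496π cm²/s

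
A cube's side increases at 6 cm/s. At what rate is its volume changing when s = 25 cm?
11250 cm³/s

V = s³
dV/dt = 3s² · ds/dt = 3·25²·6 = 11250 cm³/s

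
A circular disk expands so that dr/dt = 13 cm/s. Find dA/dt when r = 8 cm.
208π cm²/s

A = πr²
dA/dt = 2πr · dr/dt = 2π(8)(13) = 208π cm²/s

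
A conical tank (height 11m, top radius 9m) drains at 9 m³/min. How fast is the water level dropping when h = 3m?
121/(81π) ≈ 0.4755 m/min

r/h = 9/11, so r = (9/11)h
V = (1/3)πr²h = (1/3)π((9/11)h)²h = (27/121)πh³
dV/dh = (81/121)πh²
dh/dt = (dV/dt)/(dV/dh) = -9/((81/121)π·3²) = -121/(81π) m/min
The level is dropping at 121/(81π) ≈ 0.4755 m/min.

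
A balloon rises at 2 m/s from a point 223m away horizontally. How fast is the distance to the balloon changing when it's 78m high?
156√55813/55813 ≈ 0.6603 m/s

z² = 223² + y²
z = √(223² + 78²) = √55813
dz/dt = y/z · dy/dt = 78/√55813 · 2 = 156√55813/55813 ≈ 0.6603 m/s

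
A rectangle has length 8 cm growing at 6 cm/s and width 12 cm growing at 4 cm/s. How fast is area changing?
104 cm²/s

A = lw
dA/dt = w·dl/dt + l·dw/dt = 12·6 + 8·4 = 104 cm²/s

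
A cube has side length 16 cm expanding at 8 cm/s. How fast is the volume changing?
6144 cm³/s

V = s³
dV/dt = 3s² · ds/dt = 3·16²·8 = 6144 cm³/s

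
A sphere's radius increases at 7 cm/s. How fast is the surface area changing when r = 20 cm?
1120π cm²/s

S = 4πr²
dS/dt = dS/dr · dr/dt = 8πr · 7
At r = 20: dS/dt = 1120π cm²/s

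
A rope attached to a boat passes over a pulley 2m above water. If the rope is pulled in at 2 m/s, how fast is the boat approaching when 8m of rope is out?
8√15/15 ≈ 2.066 m/s

rope² = x² + 2²
x = √(8² - 2²) = 2√15
dx/dt = (rope/x) · d(rope)/dt = (8/(2√15)) · (-2) = -8√15/15 m/s
The boat approaches at 8√15/15 ≈ 2.066 m/s.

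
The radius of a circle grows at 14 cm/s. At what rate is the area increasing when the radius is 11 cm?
308π cm²/s

A = πr²
dA/dt = 2πr · dr/dt = 2π(11)(14) = 308π cm²/s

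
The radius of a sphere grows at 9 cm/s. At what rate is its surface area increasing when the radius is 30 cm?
2160π cm²/s

S = 4πr²
dS/dt = dS/dr · dr/dt = 8πr · 9
At r = 30: dS/dt = 2160π cm²/s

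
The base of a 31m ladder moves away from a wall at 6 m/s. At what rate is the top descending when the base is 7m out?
7√57/38 ≈ 1.391 m/s

x² + y² = 31²
2x·dx/dt + 2y·dy/dt = 0
dy/dt = -x/y · dx/dt = -7/(4√57) · 6 = -7√57/38 m/s
The top is descending at 7√57/38 ≈ 1.391 m/s.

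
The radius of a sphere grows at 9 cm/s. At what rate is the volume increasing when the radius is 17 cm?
10404π cm³/s

V = (4/3)πr³
dV/dt = dV/dr · dr/dt = 4πr² · 9
At r = 17: dV/dt = 10404π cm³/s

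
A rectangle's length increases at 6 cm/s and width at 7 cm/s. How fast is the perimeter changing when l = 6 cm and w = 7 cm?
26 cm/s

P = 2(l + w)
dP/dt = 2(dl/dt + dw/dt) = 2(6 + 7) = 26 cm/s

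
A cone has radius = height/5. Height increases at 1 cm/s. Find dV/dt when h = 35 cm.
49π cm³/s

V = (1/3)π(h/5)²h = πh³/75
dV/dt = πh²/25 · 1
At h = 35: dV/dt = 49π cm³/s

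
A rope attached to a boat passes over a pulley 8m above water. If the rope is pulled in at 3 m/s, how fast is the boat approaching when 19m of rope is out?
19√33/33 ≈ 3.307 m/s

rope² = x² + 8²
x = √(19² - 8²) = 3√33
dx/dt = (rope/x) · d(rope)/dt = (19/(3√33)) · (-3) = -19√33/33 m/s
The boat approaches at 19√33/33 ≈ 3.307 m/s.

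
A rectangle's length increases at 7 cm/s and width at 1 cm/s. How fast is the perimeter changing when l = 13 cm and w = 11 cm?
16 cm/s

P = 2(l + w)
dP/dt = 2(dl/dt + dw/dt) = 2(7 + 1) = 16 cm/s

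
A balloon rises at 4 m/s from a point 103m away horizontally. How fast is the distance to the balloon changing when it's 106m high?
424√21845/21845 ≈ 2.869 m/s

z² = 103² + y²
z = √(103² + 106²) = √21845
dz/dt = y/z · dy/dt = 106/√21845 · 4 = 424√21845/21845 ≈ 2.869 m/s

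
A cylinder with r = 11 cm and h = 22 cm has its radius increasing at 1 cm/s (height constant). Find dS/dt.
88π cm²/s

S = 2πrh + 2πr² (lateral + bases)
dS/dt = (2πh + 4πr)·dr/dt = (2π·22 + 4π·11)·1
= 88π cm²/s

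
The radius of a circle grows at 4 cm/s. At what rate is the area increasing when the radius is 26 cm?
208π cm²/s

A = πr²
dA/dt = 2πr · dr/dt = 2π(26)(4) = 208π cm²/s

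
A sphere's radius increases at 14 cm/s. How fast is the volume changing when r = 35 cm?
68600π cm³/s

V = (4/3)πr³
dV/dt = dV/dr · dr/dt = 4πr² · 14
At r = 35: dV/dt = 68600π cm³/s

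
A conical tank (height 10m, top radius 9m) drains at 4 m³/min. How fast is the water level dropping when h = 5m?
16/(81π) ≈ 0.06288 m/min

r/h = 9/10, so r = (9/10)h
V = (1/3)πr²h = (1/3)π((9/10)h)²h = (27/100)πh³
dV/dh = (81/100)πh²
dh/dt = (dV/dt)/(dV/dh) = -4/((81/100)π·5²) = -16/(81π) m/min
The level is dropping at 16/(81π) ≈ 0.06288 m/min.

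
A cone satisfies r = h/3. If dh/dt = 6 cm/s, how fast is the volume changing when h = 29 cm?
1682π/3 cm³/s

V = (1/3)π(h/3)²h = πh³/27
dV/dt = πh²/9 · 6
At h = 29: dV/dt = 1682π/3 cm³/s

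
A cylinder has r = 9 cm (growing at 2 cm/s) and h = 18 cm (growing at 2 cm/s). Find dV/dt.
810π cm³/s

V = πr²h
dV/dt = 2πrh·dr/dt + πr²·dh/dt
= 2π(9)(18)(2) + π(9)²(2)
= 810π cm³/s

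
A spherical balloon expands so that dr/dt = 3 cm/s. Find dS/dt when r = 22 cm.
528π cm²/s

S = 4πr²
dS/dt = dS/dr · dr/dt = 8πr · 3
At r = 22: dS/dt = 528π cm²/s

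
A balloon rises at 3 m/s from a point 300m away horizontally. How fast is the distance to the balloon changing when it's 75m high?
3√17/17 ≈ 0.7276 m/s

z² = 300² + y²
z = √(300² + 75²) = 75√17
dz/dt = y/z · dy/dt = 75/(75√17) · 3 = 3√17/17 ≈ 0.7276 m/s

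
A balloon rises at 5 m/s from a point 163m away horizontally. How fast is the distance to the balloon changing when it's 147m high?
735√48178/48178 ≈ 3.349 m/s

z² = 163² + y²
z = √(163² + 147²) = √48178
dz/dt = y/z · dy/dt = 147/√48178 · 5 = 735√48178/48178 ≈ 3.349 m/s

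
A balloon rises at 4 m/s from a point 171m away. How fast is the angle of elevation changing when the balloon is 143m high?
0.013765 rad/s

tan(θ) = y/171
sec²(θ) · dθ/dt = (1/171) · dy/dt
dθ/dt = cos²(θ)/171 · 4 = 171/(171² + 143²) · 4
dθ/dt = 0.013765 rad/s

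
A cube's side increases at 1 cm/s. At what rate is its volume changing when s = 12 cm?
432 cm³/s

V = s³
dV/dt = 3s² · ds/dt = 3·12²·1 = 432 cm³/s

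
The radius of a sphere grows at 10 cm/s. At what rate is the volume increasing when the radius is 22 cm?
19360π cm³/s

V = (4/3)πr³
dV/dt = dV/dr · dr/dt = 4πr² · 10
At r = 22: dV/dt = 19360π cm³/s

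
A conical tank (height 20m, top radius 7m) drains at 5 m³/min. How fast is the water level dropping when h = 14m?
500/(2401π) ≈ 0.06629 m/min

r/h = 7/20, so r = (7/20)h
V = (1/3)πr²h = (1/3)π((7/20)h)²h = (49/1200)πh³
dV/dh = (49/400)πh²
dh/dt = (dV/dt)/(dV/dh) = -5/((49/400)π·14²) = -500/(2401π) m/min
The level is dropping at 500/(2401π) ≈ 0.06629 m/min.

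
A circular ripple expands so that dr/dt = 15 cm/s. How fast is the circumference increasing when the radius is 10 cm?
30π cm/s

C = 2πr
dC/dt = 2π · dr/dt = 2π · 15 = 30π cm/s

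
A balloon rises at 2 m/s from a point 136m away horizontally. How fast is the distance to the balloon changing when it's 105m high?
210√29521/29521 ≈ 1.222 m/s

z² = 136² + y²
z = √(136² + 105²) = √29521
dz/dt = y/z · dy/dt = 105/√29521 · 2 = 210√29521/29521 ≈ 1.222 m/s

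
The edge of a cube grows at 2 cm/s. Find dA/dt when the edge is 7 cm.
168 cm²/s

A = 6s²
dA/dt = 12s · ds/dt = 12·7·2 = 168 cm²/s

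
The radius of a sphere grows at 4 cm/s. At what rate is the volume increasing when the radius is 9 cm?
1296π cm³/s

V = (4/3)πr³
dV/dt = dV/dr · dr/dt = 4πr² · 4
At r = 9: dV/dt = 1296π cm³/s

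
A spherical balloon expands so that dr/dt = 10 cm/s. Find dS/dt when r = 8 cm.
640π cm²/s

S = 4πr²
dS/dt = dS/dr · dr/dt = 8πr · 10
At r = 8: dS/dt = 640π cm²/s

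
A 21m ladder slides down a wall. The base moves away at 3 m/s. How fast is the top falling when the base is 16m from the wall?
48√185/185 ≈ 3.529 m/s

x² + y² = 21²
2x·dx/dt + 2y·dy/dt = 0
dy/dt = -x/y · dx/dt = -16/√185 · 3 = -48√185/185 m/s
The top is descending at 48√185/185 ≈ 3.529 m/s.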